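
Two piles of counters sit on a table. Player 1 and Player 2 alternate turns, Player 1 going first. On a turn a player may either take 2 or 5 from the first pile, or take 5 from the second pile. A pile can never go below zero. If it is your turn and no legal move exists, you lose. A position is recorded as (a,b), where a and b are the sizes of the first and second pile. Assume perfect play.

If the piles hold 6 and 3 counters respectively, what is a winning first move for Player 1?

Work bottom-up. With no move the player to move loses. Otherwise the position is W if at least one move leads to an L position for the opponent, and L if every move leads to a W.
No move ever increases a pile, so every position that can arise here has a ≤ 6 and b ≤ 3; it is enough to label the cells with 0 ≤ a ≤ 6 and 0 ≤ b ≤ 3.
Every move lowers a or b (never raises either), so fill the grid row by row in increasing a, and left to right within a row: each cell's successors are then already labelled.
      b=0  b=1  b=2  b=3
a=0:    L    L    L    L
a=1:    L    L    L    L
a=2:    W    W    W    W
a=3:    W    W    W    W
a=4:    L    L    L    L
a=5:    W    W    W    W
a=6:    W    W    W    W
Cells with no legal move (terminal, hence L): (0,0), (0,1), (0,2), (0,3), (1,0), (1,1), (1,2), (1,3).
The remaining L cells, each justified by listing all of its moves:
(4,0): the only move is to (2,0)(W), a W ⇒ L
(4,1): the only move is to (2,1)(W), a W ⇒ L
(4,2): the only move is to (2,2)(W), a W ⇒ L
(4,3): the only move is to (2,3)(W), a W ⇒ L
Every other cell has at least one move into one of the L cells above, so it is W.
From (6,3), the L positions reachable in one move are: (4,3), (1,3). Any move reaching one of these is winning.

Move to (4,3).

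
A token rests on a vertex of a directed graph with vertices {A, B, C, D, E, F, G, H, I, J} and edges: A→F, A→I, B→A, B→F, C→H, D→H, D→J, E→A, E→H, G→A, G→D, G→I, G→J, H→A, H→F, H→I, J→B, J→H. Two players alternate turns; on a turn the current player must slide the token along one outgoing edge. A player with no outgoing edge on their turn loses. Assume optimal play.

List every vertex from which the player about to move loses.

Work bottom-up. With no move the player to move loses. Otherwise the position is W if at least one move leads to an L position for the opponent, and L if every move leads to a W.
Every edge goes from a vertex to one that appears earlier in the order I, F, A, H, E, B, C, J, D, G, so processing vertices in that order labels each vertex after all of its successors.
I: no outgoing edge → L
F: no outgoing edge → L
A: W (go to F, an L position)
H: W (go to F, an L position)
E: L (options H(W), A(W) are all W)
B: W (go to F, an L position)
C: L (sole option H(W) is W)
J: L (options B(W), H(W) are all W)
D: W (go to J, an L position)
G: W (go to J, an L position)
The losing starting vertices are exactly the entries labelled L in this table (5 of them).

C, E, F, I, J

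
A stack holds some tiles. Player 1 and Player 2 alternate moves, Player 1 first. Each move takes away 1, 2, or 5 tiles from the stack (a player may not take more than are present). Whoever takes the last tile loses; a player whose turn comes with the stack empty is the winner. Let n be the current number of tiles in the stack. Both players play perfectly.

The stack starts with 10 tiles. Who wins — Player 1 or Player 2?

Player 2 wins.

Work bottom-up. With no move the player to move wins. Otherwise the position is W if at least one move leads to an L position for the opponent, and L if every move leads to a W.
n=0: no move; the opponent has just taken the last tile and therefore loses → W
n=1: only reaches 0(W), which is W → L
n=2: reaches L-position 1 → W
n=3: reaches L-position 1 → W
n=4: only reaches 3(W), 2(W), all W → L
n=5: reaches L-position 4 → W
n=6: reaches L-position 4 → W
n=7: only reaches 6(W), 5(W), 2(W), all W → L
n=8: reaches L-position 7 → W
n=9: reaches L-position 7 → W
n=10: only reaches 9(W), 8(W), 5(W), all W → L
The starting position 10 is L: whatever Player 1 does, the opponent receives a W position.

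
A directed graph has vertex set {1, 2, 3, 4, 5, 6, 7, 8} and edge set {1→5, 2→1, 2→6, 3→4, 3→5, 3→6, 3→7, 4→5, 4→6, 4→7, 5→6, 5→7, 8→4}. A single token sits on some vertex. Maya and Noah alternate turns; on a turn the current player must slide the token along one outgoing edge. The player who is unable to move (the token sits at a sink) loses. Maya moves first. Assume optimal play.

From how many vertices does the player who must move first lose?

Use the standard recursion: the mover loses at a terminal position; elsewhere, the mover wins exactly when some move hands the opponent an L position.
Every edge goes from a vertex to one that appears earlier in the order 7, 6, 5, 4, 1, 8, 3, 2, so processing vertices in that order labels each vertex after all of its successors.
7: no outgoing edge → L
6: no outgoing edge → L
5: W (go to 6, an L position)
4: W (go to 6, an L position)
1: L (sole option 5(W) is W)
8: L (sole option 4(W) is W)
3: W (go to 6, an L position)
2: W (go to 1, an L position)
The L vertices are 1, 6, 7, 8; that is 4 in all.

4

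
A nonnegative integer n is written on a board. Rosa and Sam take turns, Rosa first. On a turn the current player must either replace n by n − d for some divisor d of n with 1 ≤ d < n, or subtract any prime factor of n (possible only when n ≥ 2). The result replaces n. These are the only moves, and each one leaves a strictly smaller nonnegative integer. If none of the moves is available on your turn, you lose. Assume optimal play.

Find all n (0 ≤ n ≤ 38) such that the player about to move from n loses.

Positions with no move are L. A position that does have a move is losing for the player to move precisely when every available move leads to a winning position for the opponent. Fill in the labels:
n=0: no move → L
n=1: no move → L
n=2: can move to 0, which is L ⇒ W
n=3: can move to 0, which is L ⇒ W
n=4: moves to 2(W), 3(W); every one is W ⇒ L
n=5: can move to 0, which is L ⇒ W
n=6: can move to 4, which is L ⇒ W
n=7: can move to 0, which is L ⇒ W
n=8: can move to 4, which is L ⇒ W
n=9: moves to 6(W), 8(W); every one is W ⇒ L
n=10: can move to 9, which is L ⇒ W
n=11: can move to 0, which is L ⇒ W
n=12: can move to 9, which is L ⇒ W
n=13: can move to 0, which is L ⇒ W
n=14: moves to 7(W), 12(W), 13(W); every one is W ⇒ L
n=15: can move to 14, which is L ⇒ W
n=16: can move to 14, which is L ⇒ W
n=17: can move to 0, which is L ⇒ W
n=18: can move to 9, which is L ⇒ W
n=19: can move to 0, which is L ⇒ W
n=20: moves to 10(W), 15(W), 16(W), 18(W), 19(W); every one is W ⇒ L
n=21: can move to 14, which is L ⇒ W
n=22: can move to 20, which is L ⇒ W
n=23: can move to 0, which is L ⇒ W
n=24: can move to 20, which is L ⇒ W
n=25: can move to 20, which is L ⇒ W
n=26: moves to 13(W), 24(W), 25(W); every one is W ⇒ L
n=27: can move to 26, which is L ⇒ W
n=28: can move to 14, which is L ⇒ W
n=29: can move to 0, which is L ⇒ W
n=30: can move to 20, which is L ⇒ W
n=31: can move to 0, which is L ⇒ W
n=32: moves to 16(W), 24(W), 28(W), 30(W), 31(W); every one is W ⇒ L
n=33: can move to 32, which is L ⇒ W
n=34: can move to 32, which is L ⇒ W
n=35: moves to 28(W), 30(W), 34(W); every one is W ⇒ L
n=36: can move to 32, which is L ⇒ W
n=37: can move to 0, which is L ⇒ W
n=38: moves to 19(W), 36(W), 37(W); every one is W ⇒ L
The losing starting values of n are exactly the entries labelled L in this table (10 of them).

0, 1, 4, 9, 14, 20, 26, 32, 35, 38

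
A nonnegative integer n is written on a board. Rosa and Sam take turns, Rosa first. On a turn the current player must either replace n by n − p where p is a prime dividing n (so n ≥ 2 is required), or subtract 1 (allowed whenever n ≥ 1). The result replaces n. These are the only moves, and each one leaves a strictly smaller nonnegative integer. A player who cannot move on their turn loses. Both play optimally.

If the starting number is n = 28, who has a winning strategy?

Classify positions by backward induction: terminal positions (no move available) are L. From any other position, the mover wins iff some move reaches an L.
n=0: no move → L
n=1: reaches L-position 0 → W
n=2: reaches L-position 0 → W
n=3: reaches L-position 0 → W
n=4: only reaches 2(W), 3(W), all W → L
n=5: reaches L-position 0 → W
n=6: reaches L-position 4 → W
n=7: reaches L-position 0 → W
n=8: only reaches 6(W), 7(W), all W → L
n=9: reaches L-position 8 → W
n=10: reaches L-position 8 → W
n=11: reaches L-position 0 → W
n=12: only reaches 9(W), 10(W), 11(W), all W → L
n=13: reaches L-position 0 → W
n=14: reaches L-position 12 → W
n=15: reaches L-position 12 → W
n=16: only reaches 14(W), 15(W), all W → L
n=17: reaches L-position 0 → W
n=18: reaches L-position 16 → W
n=19: reaches L-position 0 → W
n=20: only reaches 15(W), 18(W), 19(W), all W → L
n=21: reaches L-position 20 → W
n=22: reaches L-position 20 → W
n=23: reaches L-position 0 → W
n=24: only reaches 21(W), 22(W), 23(W), all W → L
n=25: reaches L-position 20 → W
n=26: reaches L-position 24 → W
n=27: reaches L-position 24 → W
n=28: only reaches 21(W), 26(W), 27(W), all W → L
The starting position 28 is L: whatever Rosa does, the opponent receives a W position.

Sam wins.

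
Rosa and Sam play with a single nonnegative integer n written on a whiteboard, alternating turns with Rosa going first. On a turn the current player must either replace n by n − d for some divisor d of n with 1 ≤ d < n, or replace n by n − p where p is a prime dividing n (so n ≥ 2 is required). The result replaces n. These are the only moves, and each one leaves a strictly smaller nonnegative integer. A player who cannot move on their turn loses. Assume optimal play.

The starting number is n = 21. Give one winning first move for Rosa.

Move to 14.

Use the standard recursion: the mover loses at a terminal position; elsewhere, the mover wins exactly when some move hands the opponent an L position.
n=0: no move → L
n=1: no move → L
n=2: can move to 0, which is L ⇒ W
n=3: can move to 0, which is L ⇒ W
n=4: moves to 2(W), 3(W); every one is W ⇒ L
n=5: can move to 0, which is L ⇒ W
n=6: can move to 4, which is L ⇒ W
n=7: can move to 0, which is L ⇒ W
n=8: can move to 4, which is L ⇒ W
n=9: moves to 6(W), 8(W); every one is W ⇒ L
n=10: can move to 9, which is L ⇒ W
n=11: can move to 0, which is L ⇒ W
n=12: can move to 9, which is L ⇒ W
n=13: can move to 0, which is L ⇒ W
n=14: moves to 7(W), 12(W), 13(W); every one is W ⇒ L
n=15: can move to 14, which is L ⇒ W
n=16: can move to 14, which is L ⇒ W
n=17: can move to 0, which is L ⇒ W
n=18: can move to 9, which is L ⇒ W
n=19: can move to 0, which is L ⇒ W
n=20: moves to 10(W), 15(W), 16(W), 18(W), 19(W); every one is W ⇒ L
n=21: can move to 14, which is L ⇒ W
From 21, the L positions reachable in one move are: 14, 20. Any move reaching one of these is winning.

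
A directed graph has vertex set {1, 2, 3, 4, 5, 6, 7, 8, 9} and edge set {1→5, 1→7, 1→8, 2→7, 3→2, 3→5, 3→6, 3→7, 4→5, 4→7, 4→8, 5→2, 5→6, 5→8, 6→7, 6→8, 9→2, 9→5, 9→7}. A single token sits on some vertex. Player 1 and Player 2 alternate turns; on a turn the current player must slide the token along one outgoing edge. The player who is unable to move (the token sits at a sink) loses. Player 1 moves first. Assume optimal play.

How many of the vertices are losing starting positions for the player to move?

2

Work bottom-up. With no move the player to move loses. Otherwise the position is W if at least one move leads to an L position for the opponent, and L if every move leads to a W.
Every edge goes from a vertex to one that appears earlier in the order 8, 7, 6, 2, 5, 3, 1, 9, 4, so processing vertices in that order labels each vertex after all of its successors.
8: no outgoing edge → L
7: no outgoing edge → L
6: →7(L), so W
2: →7(L), so W
5: →8(L), so W
3: →7(L), so W
1: →7(L), so W
9: →7(L), so W
4: →7(L), so W
The L vertices are 7, 8; that is 2 in all.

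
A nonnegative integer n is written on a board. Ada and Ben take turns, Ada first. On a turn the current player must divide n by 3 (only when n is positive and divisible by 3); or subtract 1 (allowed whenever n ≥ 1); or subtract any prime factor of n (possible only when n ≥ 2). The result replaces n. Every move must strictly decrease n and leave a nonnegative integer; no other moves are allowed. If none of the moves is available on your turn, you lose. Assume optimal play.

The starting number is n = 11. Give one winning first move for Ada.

Compute win/loss labels from the base case upward. A position with no move is L. Any other position is W if it can reach an L in one move, else L.
n=0: no move → L
n=1: →0(L), so W
n=2: →0(L), so W
n=3: →0(L), so W
n=4: →2(W), 3(W) — all W, so L
n=5: →0(L), so W
n=6: →4(L), so W
n=7: →0(L), so W
n=8: →6(W), 7(W) — all W, so L
n=9: →8(L), so W
n=10: →8(L), so W
n=11: →0(L), so W
From 11, the L positions reachable in one move are: 0.

Move to 0.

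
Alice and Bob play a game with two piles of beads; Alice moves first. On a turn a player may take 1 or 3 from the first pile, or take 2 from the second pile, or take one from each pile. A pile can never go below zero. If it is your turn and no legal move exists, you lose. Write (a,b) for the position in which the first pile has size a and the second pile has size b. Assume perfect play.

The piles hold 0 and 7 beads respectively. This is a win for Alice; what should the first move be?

Label each position W (a win for the player to move) or L (a loss). A position with no legal move is L; any other position is W exactly when some move reaches an L, and L when every move reaches a W.
No move ever increases a pile, so every position that can arise here has a ≤ 0 and b ≤ 7; it is enough to label the cells with 0 ≤ a ≤ 0 and 0 ≤ b ≤ 7.
Every move lowers a or b (never raises either), so fill the grid row by row in increasing a, and left to right within a row: each cell's successors are then already labelled.
      b=0  b=1  b=2  b=3  b=4  b=5  b=6  b=7
a=0:    L    L    W    W    L    L    W    W
Cells with no legal move (terminal, hence L): (0,0), (0,1).
The remaining L cells, each justified by listing all of its moves:
(0,4): L (sole option (0,2)(W) is W)
(0,5): L (sole option (0,3)(W) is W)
Every other cell has at least one move into one of the L cells above, so it is W.
From (0,7), the L positions reachable in one move are: (0,5).

Move to (0,5).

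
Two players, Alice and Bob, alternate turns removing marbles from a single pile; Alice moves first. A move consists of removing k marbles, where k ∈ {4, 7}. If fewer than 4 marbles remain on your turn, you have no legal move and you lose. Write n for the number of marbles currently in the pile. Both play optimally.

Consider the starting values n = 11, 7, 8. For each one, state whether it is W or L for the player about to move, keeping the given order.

11: L, 7: W, 8: W

Compute win/loss labels from the base case upward. A position with no move is L. Any other position is W if it can reach an L in one move, else L.
n=0: no move → L
n=1: no move → L
n=2: no move → L
n=3: no move → L
n=4: can move to 0, which is L ⇒ W
n=5: can move to 1, which is L ⇒ W
n=6: can move to 2, which is L ⇒ W
n=7: can move to 3, which is L ⇒ W
n=8: can move to 1, which is L ⇒ W
n=9: can move to 2, which is L ⇒ W
n=10: can move to 3, which is L ⇒ W
n=11: moves to 7(W), 4(W); every one is W ⇒ L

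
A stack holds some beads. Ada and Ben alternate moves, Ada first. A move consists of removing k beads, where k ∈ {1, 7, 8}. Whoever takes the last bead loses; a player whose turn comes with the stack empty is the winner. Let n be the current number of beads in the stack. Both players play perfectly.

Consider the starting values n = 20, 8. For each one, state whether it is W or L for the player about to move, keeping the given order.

Classify positions by backward induction: terminal positions (no move available) are W. From any other position, the mover wins iff some move reaches an L.
n=0: no move; the opponent has just taken the last bead and therefore loses → W
n=1: the only move is to 0(W), a W ⇒ L
n=2: can move to 1, which is L ⇒ W
n=3: the only move is to 2(W), a W ⇒ L
n=4: can move to 3, which is L ⇒ W
n=5: the only move is to 4(W), a W ⇒ L
n=6: can move to 5, which is L ⇒ W
n=7: moves to 6(W), 0(W); every one is W ⇒ L
n=8: can move to 7, which is L ⇒ W
n=9: can move to 1, which is L ⇒ W
n=10: can move to 3, which is L ⇒ W
n=11: can move to 3, which is L ⇒ W
n=12: can move to 5, which is L ⇒ W
n=13: can move to 5, which is L ⇒ W
n=14: can move to 7, which is L ⇒ W
n=15: can move to 7, which is L ⇒ W
n=16: moves to 15(W), 9(W), 8(W); every one is W ⇒ L
n=17: can move to 16, which is L ⇒ W
n=18: moves to 17(W), 11(W), 10(W); every one is W ⇒ L
n=19: can move to 18, which is L ⇒ W
n=20: moves to 19(W), 13(W), 12(W); every one is W ⇒ L

20: L, 8: W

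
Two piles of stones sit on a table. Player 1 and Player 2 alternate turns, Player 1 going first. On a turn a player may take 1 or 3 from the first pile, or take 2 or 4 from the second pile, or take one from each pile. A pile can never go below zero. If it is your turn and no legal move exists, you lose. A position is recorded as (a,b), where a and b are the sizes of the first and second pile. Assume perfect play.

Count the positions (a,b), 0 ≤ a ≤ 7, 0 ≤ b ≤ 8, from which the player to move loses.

Build the W/L table. Terminal = L. A non-terminal position is W if it has a move to some L; otherwise it is L.
Every move lowers a or b (never raises either), so fill the grid row by row in increasing a, and left to right within a row: each cell's successors are then already labelled.
      b=0  b=1  b=2  b=3  b=4  b=5  b=6  b=7  b=8
a=0:    L    L    W    W    W    W    L    L    W
a=1:    W    W    W    L    L    W    W    W    W
a=2:    L    L    W    W    W    W    L    L    W
a=3:    W    W    W    L    L    W    W    W    W
a=4:    L    L    W    W    W    W    L    L    W
a=5:    W    W    W    L    L    W    W    W    W
a=6:    L    L    W    W    W    W    L    L    W
a=7:    W    W    W    L    L    W    W    W    W
Cells with no legal move (terminal, hence L): (0,0), (0,1).
The remaining L cells, each justified by listing all of its moves:
(0,6): moves to (0,4)(W), (0,2)(W); every one is W ⇒ L
(0,7): moves to (0,5)(W), (0,3)(W); every one is W ⇒ L
(1,3): moves to (0,3)(W), (1,1)(W), (0,2)(W); every one is W ⇒ L
(1,4): moves to (0,4)(W), (1,2)(W), (1,0)(W), (0,3)(W); every one is W ⇒ L
(2,0): the only move is to (1,0)(W), a W ⇒ L
(2,1): moves to (1,1)(W), (1,0)(W); every one is W ⇒ L
(2,6): moves to (1,6)(W), (2,4)(W), (2,2)(W), (1,5)(W); every one is W ⇒ L
(2,7): moves to (1,7)(W), (2,5)(W), (2,3)(W), (1,6)(W); every one is W ⇒ L
(3,3): moves to (2,3)(W), (0,3)(W), (3,1)(W), (2,2)(W); every one is W ⇒ L
(3,4): moves to (2,4)(W), (0,4)(W), (3,2)(W), (3,0)(W), (2,3)(W); every one is W ⇒ L
(4,0): moves to (3,0)(W), (1,0)(W); every one is W ⇒ L
(4,1): moves to (3,1)(W), (1,1)(W), (3,0)(W); every one is W ⇒ L
(4,6): moves to (3,6)(W), (1,6)(W), (4,4)(W), (4,2)(W), (3,5)(W); every one is W ⇒ L
(4,7): moves to (3,7)(W), (1,7)(W), (4,5)(W), (4,3)(W), (3,6)(W); every one is W ⇒ L
(5,3): moves to (4,3)(W), (2,3)(W), (5,1)(W), (4,2)(W); every one is W ⇒ L
(5,4): moves to (4,4)(W), (2,4)(W), (5,2)(W), (5,0)(W), (4,3)(W); every one is W ⇒ L
(6,0): moves to (5,0)(W), (3,0)(W); every one is W ⇒ L
(6,1): moves to (5,1)(W), (3,1)(W), (5,0)(W); every one is W ⇒ L
(6,6): moves to (5,6)(W), (3,6)(W), (6,4)(W), (6,2)(W), (5,5)(W); every one is W ⇒ L
(6,7): moves to (5,7)(W), (3,7)(W), (6,5)(W), (6,3)(W), (5,6)(W); every one is W ⇒ L
(7,3): moves to (6,3)(W), (4,3)(W), (7,1)(W), (6,2)(W); every one is W ⇒ L
(7,4): moves to (6,4)(W), (4,4)(W), (7,2)(W), (7,0)(W), (6,3)(W); every one is W ⇒ L
Every other cell has at least one move into one of the L cells above, so it is W.
L cells per row: a=0: 4, a=1: 2, a=2: 4, a=3: 2, a=4: 4, a=5: 2, a=6: 4, a=7: 2; total 24.

24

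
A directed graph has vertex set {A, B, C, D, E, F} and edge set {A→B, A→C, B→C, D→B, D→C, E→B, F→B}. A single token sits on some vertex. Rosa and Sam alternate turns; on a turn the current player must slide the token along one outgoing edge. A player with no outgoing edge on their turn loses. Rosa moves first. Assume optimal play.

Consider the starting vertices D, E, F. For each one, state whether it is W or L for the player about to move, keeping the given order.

Positions with no move are L. A position that does have a move is losing for the player to move precisely when every available move leads to a winning position for the opponent. Fill in the labels:
Every edge goes from a vertex to one that appears earlier in the order C, B, D, E, A, F, so processing vertices in that order labels each vertex after all of its successors.
C: no outgoing edge → L
B: →C(L), so W
D: →C(L), so W
E: →B(W) only, which is W, so L
A: →C(L), so W
F: →B(W) only, which is W, so L

D: W, E: L, F: L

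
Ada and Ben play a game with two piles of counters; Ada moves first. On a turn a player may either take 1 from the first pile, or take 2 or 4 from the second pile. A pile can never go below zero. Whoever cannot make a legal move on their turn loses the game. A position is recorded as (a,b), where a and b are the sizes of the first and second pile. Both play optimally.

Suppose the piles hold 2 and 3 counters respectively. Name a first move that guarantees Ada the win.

Move to (1,3).

Positions with no move are L. A position that does have a move is losing for the player to move precisely when every available move leads to a winning position for the opponent. Fill in the labels:
No move ever increases a pile, so every position that can arise here has a ≤ 2 and b ≤ 3; it is enough to label the cells with 0 ≤ a ≤ 2 and 0 ≤ b ≤ 3.
Every move lowers a or b (never raises either), so fill the grid row by row in increasing a, and left to right within a row: each cell's successors are then already labelled.
      b=0  b=1  b=2  b=3
a=0:    L    L    W    W
a=1:    W    W    L    L
a=2:    L    L    W    W
Cells with no legal move (terminal, hence L): (0,0), (0,1).
The remaining L cells, each justified by listing all of its moves:
(1,2): L (options (0,2)(W), (1,0)(W) are all W)
(1,3): L (options (0,3)(W), (1,1)(W) are all W)
(2,0): L (sole option (1,0)(W) is W)
(2,1): L (sole option (1,1)(W) is W)
Every other cell has at least one move into one of the L cells above, so it is W.
From (2,3), the L positions reachable in one move are: (1,3), (2,1). Any move reaching one of these is winning.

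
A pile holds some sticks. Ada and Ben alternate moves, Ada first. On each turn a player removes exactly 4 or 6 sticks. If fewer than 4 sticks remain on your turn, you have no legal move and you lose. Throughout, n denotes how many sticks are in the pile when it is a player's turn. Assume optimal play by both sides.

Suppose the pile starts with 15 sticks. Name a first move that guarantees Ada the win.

Remove 4, leaving 11.

Compute win/loss labels from the base case upward. A position with no move is L. Any other position is W if it can reach an L in one move, else L.
n=0: no move → L
n=1: no move → L
n=2: no move → L
n=3: no move → L
n=4: can move to 0, which is L ⇒ W
n=5: can move to 1, which is L ⇒ W
n=6: can move to 2, which is L ⇒ W
n=7: can move to 3, which is L ⇒ W
n=8: can move to 2, which is L ⇒ W
n=9: can move to 3, which is L ⇒ W
n=10: moves to 6(W), 4(W); every one is W ⇒ L
n=11: moves to 7(W), 5(W); every one is W ⇒ L
n=12: moves to 8(W), 6(W); every one is W ⇒ L
n=13: moves to 9(W), 7(W); every one is W ⇒ L
n=14: can move to 10, which is L ⇒ W
n=15: can move to 11, which is L ⇒ W
From 15, the L positions reachable in one move are: 11.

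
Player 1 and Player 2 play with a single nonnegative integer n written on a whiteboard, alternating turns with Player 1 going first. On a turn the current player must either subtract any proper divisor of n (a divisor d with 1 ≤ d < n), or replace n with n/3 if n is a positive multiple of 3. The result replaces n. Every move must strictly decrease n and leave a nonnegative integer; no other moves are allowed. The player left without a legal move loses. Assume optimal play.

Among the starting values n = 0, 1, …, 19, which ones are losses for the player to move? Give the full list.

0, 1, 4, 7, 9, 11, 13, 15, 17, 19

Build the W/L table. Terminal = L. A non-terminal position is W if it has a move to some L; otherwise it is L.
n=0: no move → L
n=1: no move → L
n=2: W (go to 1, an L position)
n=3: W (go to 1, an L position)
n=4: L (options 2(W), 3(W) are all W)
n=5: W (go to 4, an L position)
n=6: W (go to 4, an L position)
n=7: L (sole option 6(W) is W)
n=8: W (go to 4, an L position)
n=9: L (options 3(W), 6(W), 8(W) are all W)
n=10: W (go to 9, an L position)
n=11: L (sole option 10(W) is W)
n=12: W (go to 4, an L position)
n=13: L (sole option 12(W) is W)
n=14: W (go to 7, an L position)
n=15: L (options 5(W), 10(W), 12(W), 14(W) are all W)
n=16: W (go to 15, an L position)
n=17: L (sole option 16(W) is W)
n=18: W (go to 9, an L position)
n=19: L (sole option 18(W) is W)
Reading off the rows marked L gives the requested list; there are 10 such values of n.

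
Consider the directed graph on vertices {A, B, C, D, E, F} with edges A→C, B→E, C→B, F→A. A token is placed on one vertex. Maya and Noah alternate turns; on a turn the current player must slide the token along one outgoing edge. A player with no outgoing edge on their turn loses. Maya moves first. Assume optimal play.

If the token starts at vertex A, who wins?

Positions with no move are L. A position that does have a move is losing for the player to move precisely when every available move leads to a winning position for the opponent. Fill in the labels:
Every edge goes from a vertex to one that appears earlier in the order D, E, B, C, A, F, so processing vertices in that order labels each vertex after all of its successors.
D: no outgoing edge → L
E: no outgoing edge → L
B: reaches L-position E → W
C: only reaches B(W), which is W → L
A: reaches L-position C → W
F: only reaches A(W), which is W → L
From A Maya can move to C, reaching an L position.

Maya wins.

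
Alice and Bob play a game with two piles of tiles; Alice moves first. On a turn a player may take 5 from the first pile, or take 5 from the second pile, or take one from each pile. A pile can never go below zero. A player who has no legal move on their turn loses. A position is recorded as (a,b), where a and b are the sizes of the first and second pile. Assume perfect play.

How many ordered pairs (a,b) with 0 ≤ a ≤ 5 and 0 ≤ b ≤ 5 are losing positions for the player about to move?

15

Label each position W (a win for the player to move) or L (a loss). A position with no legal move is L; any other position is W exactly when some move reaches an L, and L when every move reaches a W.
Every move lowers a or b (never raises either), so fill the grid row by row in increasing a, and left to right within a row: each cell's successors are then already labelled.
      b=0  b=1  b=2  b=3  b=4  b=5
a=0:    L    L    L    L    L    W
a=1:    L    W    W    W    W    W
a=2:    L    W    L    L    L    W
a=3:    L    W    L    W    W    W
a=4:    L    W    L    W    L    W
a=5:    W    W    W    W    W    W
Cells with no legal move (terminal, hence L): (0,0), (0,1), (0,2), (0,3), (0,4), (1,0), (2,0), (3,0), (4,0).
The remaining L cells, each justified by listing all of its moves:
(2,2): the only move is to (1,1)(W), a W ⇒ L
(2,3): the only move is to (1,2)(W), a W ⇒ L
(2,4): the only move is to (1,3)(W), a W ⇒ L
(3,2): the only move is to (2,1)(W), a W ⇒ L
(4,2): the only move is to (3,1)(W), a W ⇒ L
(4,4): the only move is to (3,3)(W), a W ⇒ L
Every other cell has at least one move into one of the L cells above, so it is W.
L cells per row: a=0: 5, a=1: 1, a=2: 4, a=3: 2, a=4: 3, a=5: 0; total 15.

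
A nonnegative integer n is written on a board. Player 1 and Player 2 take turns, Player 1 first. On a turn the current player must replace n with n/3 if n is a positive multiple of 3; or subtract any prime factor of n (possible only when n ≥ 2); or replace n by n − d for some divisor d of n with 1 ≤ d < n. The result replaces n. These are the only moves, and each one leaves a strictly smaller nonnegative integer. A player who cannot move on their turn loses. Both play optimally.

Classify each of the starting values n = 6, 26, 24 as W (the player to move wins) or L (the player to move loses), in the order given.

6: W, 26: L, 24: W

Work bottom-up. With no move the player to move loses. Otherwise the position is W if at least one move leads to an L position for the opponent, and L if every move leads to a W.
n=0: no move → L
n=1: no move → L
n=2: W (go to 0, an L position)
n=3: W (go to 0, an L position)
n=4: L (options 2(W), 3(W) are all W)
n=5: W (go to 0, an L position)
n=6: W (go to 4, an L position)
n=7: W (go to 0, an L position)
n=8: W (go to 4, an L position)
n=9: L (options 3(W), 6(W), 8(W) are all W)
n=10: W (go to 9, an L position)
n=11: W (go to 0, an L position)
n=12: W (go to 4, an L position)
n=13: W (go to 0, an L position)
n=14: L (options 7(W), 12(W), 13(W) are all W)
n=15: W (go to 14, an L position)
n=16: W (go to 14, an L position)
n=17: W (go to 0, an L position)
n=18: W (go to 9, an L position)
n=19: W (go to 0, an L position)
n=20: L (options 10(W), 15(W), 16(W), 18(W), 19(W) are all W)
n=21: W (go to 14, an L position)
n=22: W (go to 20, an L position)
n=23: W (go to 0, an L position)
n=24: W (go to 20, an L position)
n=25: W (go to 20, an L position)
n=26: L (options 13(W), 24(W), 25(W) are all W)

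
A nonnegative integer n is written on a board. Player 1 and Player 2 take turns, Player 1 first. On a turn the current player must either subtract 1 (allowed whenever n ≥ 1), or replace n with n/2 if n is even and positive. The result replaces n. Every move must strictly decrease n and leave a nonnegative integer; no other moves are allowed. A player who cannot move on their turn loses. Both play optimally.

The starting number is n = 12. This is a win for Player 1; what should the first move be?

Move to 11.

Label each position W (a win for the player to move) or L (a loss). A position with no legal move is L; any other position is W exactly when some move reaches an L, and L when every move reaches a W.
n=0: no move → L
n=1: reaches L-position 0 → W
n=2: only reaches 1(W), which is W → L
n=3: reaches L-position 2 → W
n=4: reaches L-position 2 → W
n=5: only reaches 4(W), which is W → L
n=6: reaches L-position 5 → W
n=7: only reaches 6(W), which is W → L
n=8: reaches L-position 7 → W
n=9: only reaches 8(W), which is W → L
n=10: reaches L-position 5 → W
n=11: only reaches 10(W), which is W → L
n=12: reaches L-position 11 → W
From 12, the L positions reachable in one move are: 11.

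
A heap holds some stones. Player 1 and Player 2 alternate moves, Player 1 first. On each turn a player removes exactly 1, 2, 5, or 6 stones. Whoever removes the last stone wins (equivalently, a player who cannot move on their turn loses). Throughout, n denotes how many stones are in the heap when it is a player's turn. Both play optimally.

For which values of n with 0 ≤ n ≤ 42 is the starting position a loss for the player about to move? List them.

Compute win/loss labels from the base case upward. A position with no move is L. Any other position is W if it can reach an L in one move, else L.
n=0: no move → L
n=1: reaches L-position 0 → W
n=2: reaches L-position 0 → W
n=3: only reaches 2(W), 1(W), all W → L
n=4: reaches L-position 3 → W
n=5: reaches L-position 3 → W
n=6: reaches L-position 0 → W
n=7: only reaches 6(W), 5(W), 2(W), 1(W), all W → L
n=8: reaches L-position 7 → W
n=9: reaches L-position 7 → W
n=10: only reaches 9(W), 8(W), 5(W), 4(W), all W → L
n=11: reaches L-position 10 → W
n=12: reaches L-position 10 → W
n=13: reaches L-position 7 → W
n=14: only reaches 13(W), 12(W), 9(W), 8(W), all W → L
n=15: reaches L-position 14 → W
n=16: reaches L-position 14 → W
n=17: only reaches 16(W), 15(W), 12(W), 11(W), all W → L
n=18: reaches L-position 17 → W
n=19: reaches L-position 17 → W
n=20: reaches L-position 14 → W
n=21: only reaches 20(W), 19(W), 16(W), 15(W), all W → L
n=22: reaches L-position 21 → W
n=23: reaches L-position 21 → W
n=24: only reaches 23(W), 22(W), 19(W), 18(W), all W → L
n=25: reaches L-position 24 → W
n=26: reaches L-position 24 → W
n=27: reaches L-position 21 → W
n=28: only reaches 27(W), 26(W), 23(W), 22(W), all W → L
n=29: reaches L-position 28 → W
n=30: reaches L-position 28 → W
n=31: only reaches 30(W), 29(W), 26(W), 25(W), all W → L
n=32: reaches L-position 31 → W
n=33: reaches L-position 31 → W
n=34: reaches L-position 28 → W
n=35: only reaches 34(W), 33(W), 30(W), 29(W), all W → L
n=36: reaches L-position 35 → W
n=37: reaches L-position 35 → W
n=38: only reaches 37(W), 36(W), 33(W), 32(W), all W → L
n=39: reaches L-position 38 → W
n=40: reaches L-position 38 → W
n=41: reaches L-position 35 → W
n=42: only reaches 41(W), 40(W), 37(W), 36(W), all W → L
Reading off the rows marked L gives the requested list; there are 13 such values of n.

0, 3, 7, 10, 14, 17, 21, 24, 28, 31, 35, 38, 42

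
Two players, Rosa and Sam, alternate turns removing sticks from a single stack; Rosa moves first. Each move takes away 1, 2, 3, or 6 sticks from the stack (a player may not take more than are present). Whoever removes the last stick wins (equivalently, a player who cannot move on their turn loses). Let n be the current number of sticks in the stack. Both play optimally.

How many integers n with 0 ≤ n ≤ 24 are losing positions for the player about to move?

7

Use the standard recursion: the mover loses at a terminal position; elsewhere, the mover wins exactly when some move hands the opponent an L position.
n=0: no move → L
n=1: can move to 0, which is L ⇒ W
n=2: can move to 0, which is L ⇒ W
n=3: can move to 0, which is L ⇒ W
n=4: moves to 3(W), 2(W), 1(W); every one is W ⇒ L
n=5: can move to 4, which is L ⇒ W
n=6: can move to 4, which is L ⇒ W
n=7: can move to 4, which is L ⇒ W
n=8: moves to 7(W), 6(W), 5(W), 2(W); every one is W ⇒ L
n=9: can move to 8, which is L ⇒ W
n=10: can move to 8, which is L ⇒ W
n=11: can move to 8, which is L ⇒ W
n=12: moves to 11(W), 10(W), 9(W), 6(W); every one is W ⇒ L
n=13: can move to 12, which is L ⇒ W
n=14: can move to 12, which is L ⇒ W
n=15: can move to 12, which is L ⇒ W
n=16: moves to 15(W), 14(W), 13(W), 10(W); every one is W ⇒ L
n=17: can move to 16, which is L ⇒ W
n=18: can move to 16, which is L ⇒ W
n=19: can move to 16, which is L ⇒ W
n=20: moves to 19(W), 18(W), 17(W), 14(W); every one is W ⇒ L
n=21: can move to 20, which is L ⇒ W
n=22: can move to 20, which is L ⇒ W
n=23: can move to 20, which is L ⇒ W
n=24: moves to 23(W), 22(W), 21(W), 18(W); every one is W ⇒ L
L entries with 0 ≤ n ≤ 24: n = 0, 4, 8, 12, 16, 20, 24; that makes 7.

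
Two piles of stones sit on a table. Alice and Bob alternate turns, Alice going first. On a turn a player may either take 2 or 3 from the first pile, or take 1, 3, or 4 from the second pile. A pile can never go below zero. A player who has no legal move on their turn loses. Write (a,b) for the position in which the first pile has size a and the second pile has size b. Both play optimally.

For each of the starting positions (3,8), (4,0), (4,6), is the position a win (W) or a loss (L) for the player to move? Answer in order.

Work bottom-up. With no move the player to move loses. Otherwise the position is W if at least one move leads to an L position for the opponent, and L if every move leads to a W.
No move ever increases a pile, so every position that can arise here has a ≤ 4 and b ≤ 8; it is enough to label the cells with 0 ≤ a ≤ 4 and 0 ≤ b ≤ 8.
Every move lowers a or b (never raises either), so fill the grid row by row in increasing a, and left to right within a row: each cell's successors are then already labelled.
      b=0  b=1  b=2  b=3  b=4  b=5  b=6  b=7  b=8
a=0:    L    W    L    W    W    W    W    L    W
a=1:    L    W    L    W    W    W    W    L    W
a=2:    W    L    W    L    W    W    W    W    L
a=3:    W    L    W    L    W    W    W    W    L
a=4:    W    W    W    W    L    W    L    W    W
Cells with no legal move (terminal, hence L): (0,0), (1,0).
The remaining L cells, each justified by listing all of its moves:
(0,2): →(0,1)(W) only, which is W, so L
(0,7): →(0,6)(W), (0,4)(W), (0,3)(W) — all W, so L
(1,2): →(1,1)(W) only, which is W, so L
(1,7): →(1,6)(W), (1,4)(W), (1,3)(W) — all W, so L
(2,1): →(0,1)(W), (2,0)(W) — all W, so L
(2,3): →(0,3)(W), (2,2)(W), (2,0)(W) — all W, so L
(2,8): →(0,8)(W), (2,7)(W), (2,5)(W), (2,4)(W) — all W, so L
(3,1): →(1,1)(W), (0,1)(W), (3,0)(W) — all W, so L
(3,3): →(1,3)(W), (0,3)(W), (3,2)(W), (3,0)(W) — all W, so L
(3,8): →(1,8)(W), (0,8)(W), (3,7)(W), (3,5)(W), (3,4)(W) — all W, so L
(4,4): →(2,4)(W), (1,4)(W), (4,3)(W), (4,1)(W), (4,0)(W) — all W, so L
(4,6): →(2,6)(W), (1,6)(W), (4,5)(W), (4,3)(W), (4,2)(W) — all W, so L
Every other cell has at least one move into one of the L cells above, so it is W.
(3,8): one of the L cells justified above, so L
(4,0): the move to (1,0) reaches an L cell, so W
(4,6): one of the L cells justified above, so L

(3,8): L, (4,0): W, (4,6): L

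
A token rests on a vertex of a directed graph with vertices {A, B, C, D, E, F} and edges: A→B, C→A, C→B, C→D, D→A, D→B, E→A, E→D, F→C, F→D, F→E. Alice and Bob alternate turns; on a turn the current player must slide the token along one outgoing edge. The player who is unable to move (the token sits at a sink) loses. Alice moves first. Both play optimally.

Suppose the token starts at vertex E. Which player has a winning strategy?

Bob wins.

Work bottom-up. With no move the player to move loses. Otherwise the position is W if at least one move leads to an L position for the opponent, and L if every move leads to a W.
Every edge goes from a vertex to one that appears earlier in the order B, A, D, C, E, F, so processing vertices in that order labels each vertex after all of its successors.
B: no outgoing edge → L
A: can move to B, which is L ⇒ W
D: can move to B, which is L ⇒ W
C: can move to B, which is L ⇒ W
E: moves to D(W), A(W); every one is W ⇒ L
F: can move to E, which is L ⇒ W
The starting position E is L: whatever Alice does, the opponent receives a W position.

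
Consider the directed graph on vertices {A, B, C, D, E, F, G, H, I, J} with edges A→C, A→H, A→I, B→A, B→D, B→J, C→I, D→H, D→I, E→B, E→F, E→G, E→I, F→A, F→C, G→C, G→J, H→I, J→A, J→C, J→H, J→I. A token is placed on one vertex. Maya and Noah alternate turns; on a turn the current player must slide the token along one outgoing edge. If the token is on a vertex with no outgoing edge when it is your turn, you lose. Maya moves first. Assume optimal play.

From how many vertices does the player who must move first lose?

4

Compute win/loss labels from the base case upward. A position with no move is L. Any other position is W if it can reach an L in one move, else L.
Every edge goes from a vertex to one that appears earlier in the order I, H, C, A, J, F, D, B, G, E, so processing vertices in that order labels each vertex after all of its successors.
I: no outgoing edge → L
H: →I(L), so W
C: →I(L), so W
A: →I(L), so W
J: →I(L), so W
F: →A(W), C(W) — all W, so L
D: →I(L), so W
B: →D(W), J(W), A(W) — all W, so L
G: →J(W), C(W) — all W, so L
E: →G(L), so W
The L vertices are B, F, G, I; that is 4 in all.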